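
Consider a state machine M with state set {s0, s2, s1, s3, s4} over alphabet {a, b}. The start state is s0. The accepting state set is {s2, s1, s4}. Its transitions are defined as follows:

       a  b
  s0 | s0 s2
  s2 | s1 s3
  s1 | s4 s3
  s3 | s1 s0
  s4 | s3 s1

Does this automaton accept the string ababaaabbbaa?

Yes

Trace: s0 -a-> s0 -b-> s2 -a-> s1 -b-> s3 -a-> s1 -a-> s4 -a-> s3 -b-> s0 -b-> s2 -b-> s3 -a-> s1 -a-> s4
End state s4 is accepting.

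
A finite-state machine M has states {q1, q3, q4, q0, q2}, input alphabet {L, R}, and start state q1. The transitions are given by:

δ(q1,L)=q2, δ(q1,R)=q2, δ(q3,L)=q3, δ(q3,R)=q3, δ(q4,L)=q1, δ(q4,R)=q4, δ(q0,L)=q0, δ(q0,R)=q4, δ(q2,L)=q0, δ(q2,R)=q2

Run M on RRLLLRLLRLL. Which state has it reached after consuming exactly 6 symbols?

q4

q1 → q2 → q2 → q0 → q0 → q0 → q4
After 6 symbols: q4.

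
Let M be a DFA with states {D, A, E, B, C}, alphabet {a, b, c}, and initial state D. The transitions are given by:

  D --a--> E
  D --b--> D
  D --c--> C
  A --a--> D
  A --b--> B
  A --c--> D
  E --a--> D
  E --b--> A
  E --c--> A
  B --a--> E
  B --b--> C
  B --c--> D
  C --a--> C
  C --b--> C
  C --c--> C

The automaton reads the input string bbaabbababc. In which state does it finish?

C

Trace: D -b-> D -b-> D -a-> E -a-> D -b-> D -b-> D -a-> E -b-> A -a-> D -b-> D -c-> C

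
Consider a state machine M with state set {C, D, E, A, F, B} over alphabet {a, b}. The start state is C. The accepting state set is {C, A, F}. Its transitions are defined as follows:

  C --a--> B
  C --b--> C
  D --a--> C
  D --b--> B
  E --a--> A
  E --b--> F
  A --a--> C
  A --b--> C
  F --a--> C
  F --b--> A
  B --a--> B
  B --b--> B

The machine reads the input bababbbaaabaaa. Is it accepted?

C → C → B → B → B → B → B → B → B → B → B → B → B → B → B
End state B is not accepting.

No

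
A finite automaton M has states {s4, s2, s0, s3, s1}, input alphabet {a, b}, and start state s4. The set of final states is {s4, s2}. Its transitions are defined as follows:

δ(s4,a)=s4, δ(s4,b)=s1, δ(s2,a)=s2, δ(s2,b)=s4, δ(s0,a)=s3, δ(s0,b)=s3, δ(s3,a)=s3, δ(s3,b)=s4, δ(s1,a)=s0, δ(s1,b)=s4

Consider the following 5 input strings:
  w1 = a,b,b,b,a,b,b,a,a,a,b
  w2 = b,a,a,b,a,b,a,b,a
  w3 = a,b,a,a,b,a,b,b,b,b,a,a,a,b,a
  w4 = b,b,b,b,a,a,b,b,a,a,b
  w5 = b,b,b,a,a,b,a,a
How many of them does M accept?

1

w1:
  start at s4
  read 'a': s4 → s4
  read 'b': s4 → s1
  read 'b': s1 → s4
  read 'b': s4 → s1
  read 'a': s1 → s0
  read 'b': s0 → s3
  read 'b': s3 → s4
  read 'a': s4 → s4
  read 'a': s4 → s4
  read 'a': s4 → s4
  read 'b': s4 → s1
  end s1, rejected
w2:
  start at s4
  read 'b': s4 → s1
  read 'a': s1 → s0
  read 'a': s0 → s3
  read 'b': s3 → s4
  read 'a': s4 → s4
  read 'b': s4 → s1
  read 'a': s1 → s0
  read 'b': s0 → s3
  read 'a': s3 → s3
  end s3, rejected
w3:
  start at s4
  read 'a': s4 → s4
  read 'b': s4 → s1
  read 'a': s1 → s0
  read 'a': s0 → s3
  read 'b': s3 → s4
  read 'a': s4 → s4
  read 'b': s4 → s1
  read 'b': s1 → s4
  read 'b': s4 → s1
  read 'b': s1 → s4
  read 'a': s4 → s4
  read 'a': s4 → s4
  read 'a': s4 → s4
  read 'b': s4 → s1
  read 'a': s1 → s0
  end s0, rejected
w4:
  start at s4
  read 'b': s4 → s1
  read 'b': s1 → s4
  read 'b': s4 → s1
  read 'b': s1 → s4
  read 'a': s4 → s4
  read 'a': s4 → s4
  read 'b': s4 → s1
  read 'b': s1 → s4
  read 'a': s4 → s4
  read 'a': s4 → s4
  read 'b': s4 → s1
  end s1, rejected
w5:
  start at s4
  read 'b': s4 → s1
  read 'b': s1 → s4
  read 'b': s4 → s1
  read 'a': s1 → s0
  read 'a': s0 → s3
  read 'b': s3 → s4
  read 'a': s4 → s4
  read 'a': s4 → s4
  end s4, accepted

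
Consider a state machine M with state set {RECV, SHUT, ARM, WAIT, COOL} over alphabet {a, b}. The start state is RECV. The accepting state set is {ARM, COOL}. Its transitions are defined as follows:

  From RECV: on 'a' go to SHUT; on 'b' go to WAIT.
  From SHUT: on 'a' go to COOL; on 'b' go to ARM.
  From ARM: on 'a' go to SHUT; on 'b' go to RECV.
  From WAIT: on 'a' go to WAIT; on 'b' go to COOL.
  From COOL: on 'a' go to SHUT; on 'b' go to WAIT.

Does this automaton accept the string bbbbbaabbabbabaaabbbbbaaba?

RECV → WAIT → COOL → WAIT → COOL → WAIT → WAIT → WAIT → COOL → WAIT → WAIT → COOL → WAIT → WAIT → COOL → SHUT → COOL → SHUT → ARM → RECV → WAIT → COOL → WAIT → WAIT → WAIT → COOL → SHUT
End state SHUT is not accepting.

No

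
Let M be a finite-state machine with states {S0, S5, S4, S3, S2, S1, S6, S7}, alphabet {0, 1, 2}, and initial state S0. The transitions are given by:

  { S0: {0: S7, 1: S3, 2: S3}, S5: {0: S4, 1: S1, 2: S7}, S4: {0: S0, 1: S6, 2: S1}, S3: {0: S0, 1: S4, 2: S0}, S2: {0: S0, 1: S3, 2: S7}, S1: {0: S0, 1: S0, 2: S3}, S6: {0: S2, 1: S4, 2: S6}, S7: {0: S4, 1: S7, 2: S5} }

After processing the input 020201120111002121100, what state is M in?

S7

Trace: S0 -0-> S7 -2-> S5 -0-> S4 -2-> S1 -0-> S0 -1-> S3 -1-> S4 -2-> S1 -0-> S0 -1-> S3 -1-> S4 -1-> S6 -0-> S2 -0-> S0 -2-> S3 -1-> S4 -2-> S1 -1-> S0 -1-> S3 -0-> S0 -0-> S7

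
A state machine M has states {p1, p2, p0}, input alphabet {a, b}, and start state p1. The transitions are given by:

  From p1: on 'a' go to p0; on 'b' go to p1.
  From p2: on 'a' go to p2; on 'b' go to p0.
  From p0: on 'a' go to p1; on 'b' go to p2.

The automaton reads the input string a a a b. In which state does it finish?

p2

p1 → p0 → p1 → p0 → p2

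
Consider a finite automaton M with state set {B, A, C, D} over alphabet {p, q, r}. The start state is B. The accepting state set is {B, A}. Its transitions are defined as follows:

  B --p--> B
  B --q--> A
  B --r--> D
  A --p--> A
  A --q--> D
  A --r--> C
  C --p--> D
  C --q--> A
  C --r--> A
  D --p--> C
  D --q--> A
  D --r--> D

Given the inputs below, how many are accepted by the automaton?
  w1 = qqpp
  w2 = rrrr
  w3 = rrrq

w1:
  start at B
  read 'q': B → A
  read 'q': A → D
  read 'p': D → C
  read 'p': C → D
  end D, rejected
w2:
  start at B
  read 'r': B → D
  read 'r': D → D
  read 'r': D → D
  read 'r': D → D
  end D, rejected
w3:
  start at B
  read 'r': B → D
  read 'r': D → D
  read 'r': D → D
  read 'q': D → A
  end A, accepted

1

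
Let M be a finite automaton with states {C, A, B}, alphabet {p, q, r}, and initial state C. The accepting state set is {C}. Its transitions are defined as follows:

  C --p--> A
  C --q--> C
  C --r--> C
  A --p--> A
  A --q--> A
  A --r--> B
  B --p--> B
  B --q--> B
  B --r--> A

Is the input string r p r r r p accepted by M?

C → C → A → B → A → B → B
End state B is not accepting.

No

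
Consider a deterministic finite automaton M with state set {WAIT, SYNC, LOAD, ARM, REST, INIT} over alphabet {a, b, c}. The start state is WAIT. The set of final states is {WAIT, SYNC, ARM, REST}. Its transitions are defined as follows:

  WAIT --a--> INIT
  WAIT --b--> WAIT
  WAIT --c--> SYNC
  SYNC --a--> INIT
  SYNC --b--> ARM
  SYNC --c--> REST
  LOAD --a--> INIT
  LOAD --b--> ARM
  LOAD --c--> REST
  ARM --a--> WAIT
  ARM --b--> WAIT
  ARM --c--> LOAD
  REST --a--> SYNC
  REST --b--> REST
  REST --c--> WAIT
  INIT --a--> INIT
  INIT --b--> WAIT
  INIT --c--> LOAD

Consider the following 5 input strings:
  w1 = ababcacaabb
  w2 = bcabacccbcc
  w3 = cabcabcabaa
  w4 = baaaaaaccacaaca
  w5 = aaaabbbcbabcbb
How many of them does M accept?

w1:
  start at WAIT
  read 'a': WAIT → INIT
  read 'b': INIT → WAIT
  read 'a': WAIT → INIT
  read 'b': INIT → WAIT
  read 'c': WAIT → SYNC
  read 'a': SYNC → INIT
  read 'c': INIT → LOAD
  read 'a': LOAD → INIT
  read 'a': INIT → INIT
  read 'b': INIT → WAIT
  read 'b': WAIT → WAIT
  end WAIT, accepted
w2:
  start at WAIT
  read 'b': WAIT → WAIT
  read 'c': WAIT → SYNC
  read 'a': SYNC → INIT
  read 'b': INIT → WAIT
  read 'a': WAIT → INIT
  read 'c': INIT → LOAD
  read 'c': LOAD → REST
  read 'c': REST → WAIT
  read 'b': WAIT → WAIT
  read 'c': WAIT → SYNC
  read 'c': SYNC → REST
  end REST, accepted
w3:
  start at WAIT
  read 'c': WAIT → SYNC
  read 'a': SYNC → INIT
  read 'b': INIT → WAIT
  read 'c': WAIT → SYNC
  read 'a': SYNC → INIT
  read 'b': INIT → WAIT
  read 'c': WAIT → SYNC
  read 'a': SYNC → INIT
  read 'b': INIT → WAIT
  read 'a': WAIT → INIT
  read 'a': INIT → INIT
  end INIT, rejected
w4:
  start at WAIT
  read 'b': WAIT → WAIT
  read 'a': WAIT → INIT
  read 'a': INIT → INIT
  read 'a': INIT → INIT
  read 'a': INIT → INIT
  read 'a': INIT → INIT
  read 'a': INIT → INIT
  read 'c': INIT → LOAD
  read 'c': LOAD → REST
  read 'a': REST → SYNC
  read 'c': SYNC → REST
  read 'a': REST → SYNC
  read 'a': SYNC → INIT
  read 'c': INIT → LOAD
  read 'a': LOAD → INIT
  end INIT, rejected
w5:
  start at WAIT
  read 'a': WAIT → INIT
  read 'a': INIT → INIT
  read 'a': INIT → INIT
  read 'a': INIT → INIT
  read 'b': INIT → WAIT
  read 'b': WAIT → WAIT
  read 'b': WAIT → WAIT
  read 'c': WAIT → SYNC
  read 'b': SYNC → ARM
  read 'a': ARM → WAIT
  read 'b': WAIT → WAIT
  read 'c': WAIT → SYNC
  read 'b': SYNC → ARM
  read 'b': ARM → WAIT
  end WAIT, accepted

3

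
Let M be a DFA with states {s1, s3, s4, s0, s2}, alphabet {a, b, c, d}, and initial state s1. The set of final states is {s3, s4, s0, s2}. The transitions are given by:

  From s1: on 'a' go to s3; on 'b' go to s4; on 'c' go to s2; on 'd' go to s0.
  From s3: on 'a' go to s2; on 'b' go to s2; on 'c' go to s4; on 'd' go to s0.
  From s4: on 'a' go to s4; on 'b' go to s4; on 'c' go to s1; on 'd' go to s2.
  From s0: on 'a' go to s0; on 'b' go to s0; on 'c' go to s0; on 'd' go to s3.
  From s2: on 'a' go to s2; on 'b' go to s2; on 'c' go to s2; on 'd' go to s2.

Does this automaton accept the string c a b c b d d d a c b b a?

Yes

s1 → s2 → s2 → s2 → s2 → s2 → s2 → s2 → s2 → s2 → s2 → s2 → s2 → s2
End state s2 is accepting.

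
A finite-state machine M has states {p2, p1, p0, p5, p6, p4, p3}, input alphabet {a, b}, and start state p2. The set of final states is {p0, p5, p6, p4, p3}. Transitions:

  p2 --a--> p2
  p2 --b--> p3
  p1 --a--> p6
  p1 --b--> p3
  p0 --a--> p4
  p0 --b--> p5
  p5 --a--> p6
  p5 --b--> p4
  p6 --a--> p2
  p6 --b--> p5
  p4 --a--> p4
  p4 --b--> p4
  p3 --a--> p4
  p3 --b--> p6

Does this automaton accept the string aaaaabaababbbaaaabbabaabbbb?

Trace: p2 -a-> p2 -a-> p2 -a-> p2 -a-> p2 -a-> p2 -b-> p3 -a-> p4 -a-> p4 -b-> p4 -a-> p4 -b-> p4 -b-> p4 -b-> p4 -a-> p4 -a-> p4 -a-> p4 -a-> p4 -b-> p4 -b-> p4 -a-> p4 -b-> p4 -a-> p4 -a-> p4 -b-> p4 -b-> p4 -b-> p4 -b-> p4
End state p4 is accepting.

Yes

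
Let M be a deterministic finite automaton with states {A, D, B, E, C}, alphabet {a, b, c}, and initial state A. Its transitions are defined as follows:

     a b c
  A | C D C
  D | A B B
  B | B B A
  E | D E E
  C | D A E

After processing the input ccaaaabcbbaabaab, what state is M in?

start at A
read 'c': A → C
read 'c': C → E
read 'a': E → D
read 'a': D → A
read 'a': A → C
read 'a': C → D
read 'b': D → B
read 'c': B → A
read 'b': A → D
read 'b': D → B
read 'a': B → B
read 'a': B → B
read 'b': B → B
read 'a': B → B
read 'a': B → B
read 'b': B → B

B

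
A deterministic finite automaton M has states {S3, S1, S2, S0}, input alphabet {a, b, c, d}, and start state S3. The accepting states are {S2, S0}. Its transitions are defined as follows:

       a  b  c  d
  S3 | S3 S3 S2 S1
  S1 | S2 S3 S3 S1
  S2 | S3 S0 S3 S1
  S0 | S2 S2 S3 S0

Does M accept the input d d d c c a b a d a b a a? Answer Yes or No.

No

S3 → S1 → S1 → S1 → S3 → S2 → S3 → S3 → S3 → S1 → S2 → S0 → S2 → S3
End state S3 is not accepting.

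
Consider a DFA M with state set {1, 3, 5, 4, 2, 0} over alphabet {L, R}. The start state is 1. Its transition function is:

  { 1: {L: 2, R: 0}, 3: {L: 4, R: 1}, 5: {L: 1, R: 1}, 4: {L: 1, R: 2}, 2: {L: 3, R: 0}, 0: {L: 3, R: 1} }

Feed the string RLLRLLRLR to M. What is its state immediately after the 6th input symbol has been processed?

1 → 0 → 3 → 4 → 2 → 3 → 4
After 6 symbols: 4.

4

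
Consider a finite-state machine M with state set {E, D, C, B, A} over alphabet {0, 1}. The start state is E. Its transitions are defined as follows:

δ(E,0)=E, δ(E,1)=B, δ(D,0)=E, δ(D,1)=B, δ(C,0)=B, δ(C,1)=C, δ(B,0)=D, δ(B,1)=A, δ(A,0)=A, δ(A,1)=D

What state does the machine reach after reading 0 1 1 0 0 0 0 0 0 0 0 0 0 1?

D

Trace: E -0-> E -1-> B -1-> A -0-> A -0-> A -0-> A -0-> A -0-> A -0-> A -0-> A -0-> A -0-> A -0-> A -1-> D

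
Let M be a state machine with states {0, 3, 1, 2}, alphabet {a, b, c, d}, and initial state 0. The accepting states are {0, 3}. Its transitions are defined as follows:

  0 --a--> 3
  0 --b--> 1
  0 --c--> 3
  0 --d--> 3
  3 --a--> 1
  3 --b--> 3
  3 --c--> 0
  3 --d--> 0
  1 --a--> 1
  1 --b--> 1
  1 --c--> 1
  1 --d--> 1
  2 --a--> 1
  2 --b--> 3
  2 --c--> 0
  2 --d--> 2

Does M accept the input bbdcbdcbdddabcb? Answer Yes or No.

No

start at 0
read 'b': 0 → 1
read 'b': 1 → 1
read 'd': 1 → 1
read 'c': 1 → 1
read 'b': 1 → 1
read 'd': 1 → 1
read 'c': 1 → 1
read 'b': 1 → 1
read 'd': 1 → 1
read 'd': 1 → 1
read 'd': 1 → 1
read 'a': 1 → 1
read 'b': 1 → 1
read 'c': 1 → 1
read 'b': 1 → 1
End state 1 is not accepting.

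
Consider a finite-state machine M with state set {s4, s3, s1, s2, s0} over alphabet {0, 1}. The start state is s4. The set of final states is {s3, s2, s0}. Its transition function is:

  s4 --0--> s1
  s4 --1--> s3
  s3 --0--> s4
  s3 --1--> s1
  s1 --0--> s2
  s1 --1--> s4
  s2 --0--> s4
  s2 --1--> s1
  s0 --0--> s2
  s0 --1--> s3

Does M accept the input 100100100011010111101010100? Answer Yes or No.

No

Trace: s4 -1-> s3 -0-> s4 -0-> s1 -1-> s4 -0-> s1 -0-> s2 -1-> s1 -0-> s2 -0-> s4 -0-> s1 -1-> s4 -1-> s3 -0-> s4 -1-> s3 -0-> s4 -1-> s3 -1-> s1 -1-> s4 -1-> s3 -0-> s4 -1-> s3 -0-> s4 -1-> s3 -0-> s4 -1-> s3 -0-> s4 -0-> s1
End state s1 is not accepting.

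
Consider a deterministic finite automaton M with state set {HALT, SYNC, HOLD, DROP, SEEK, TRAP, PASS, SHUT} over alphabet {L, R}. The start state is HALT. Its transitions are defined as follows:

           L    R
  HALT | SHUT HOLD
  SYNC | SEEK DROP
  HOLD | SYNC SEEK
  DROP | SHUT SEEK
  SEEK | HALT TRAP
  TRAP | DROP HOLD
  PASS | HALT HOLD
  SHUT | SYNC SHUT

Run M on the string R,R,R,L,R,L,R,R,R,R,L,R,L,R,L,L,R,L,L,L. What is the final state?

Trace: HALT -R-> HOLD -R-> SEEK -R-> TRAP -L-> DROP -R-> SEEK -L-> HALT -R-> HOLD -R-> SEEK -R-> TRAP -R-> HOLD -L-> SYNC -R-> DROP -L-> SHUT -R-> SHUT -L-> SYNC -L-> SEEK -R-> TRAP -L-> DROP -L-> SHUT -L-> SYNC

SYNC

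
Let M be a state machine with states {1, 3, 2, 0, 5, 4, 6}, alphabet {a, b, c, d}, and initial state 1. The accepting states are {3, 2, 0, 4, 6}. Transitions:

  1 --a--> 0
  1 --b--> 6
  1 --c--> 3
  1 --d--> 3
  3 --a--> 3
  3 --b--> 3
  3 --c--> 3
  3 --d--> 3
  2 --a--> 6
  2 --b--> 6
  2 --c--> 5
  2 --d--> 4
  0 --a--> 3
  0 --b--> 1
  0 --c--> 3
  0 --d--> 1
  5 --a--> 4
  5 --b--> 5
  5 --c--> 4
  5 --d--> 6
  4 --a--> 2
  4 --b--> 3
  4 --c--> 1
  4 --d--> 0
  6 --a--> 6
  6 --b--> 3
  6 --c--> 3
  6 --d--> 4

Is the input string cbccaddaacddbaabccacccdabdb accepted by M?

start at 1
read 'c': 1 → 3
read 'b': 3 → 3
read 'c': 3 → 3
read 'c': 3 → 3
read 'a': 3 → 3
read 'd': 3 → 3
read 'd': 3 → 3
read 'a': 3 → 3
read 'a': 3 → 3
read 'c': 3 → 3
read 'd': 3 → 3
read 'd': 3 → 3
read 'b': 3 → 3
read 'a': 3 → 3
read 'a': 3 → 3
read 'b': 3 → 3
read 'c': 3 → 3
read 'c': 3 → 3
read 'a': 3 → 3
read 'c': 3 → 3
read 'c': 3 → 3
read 'c': 3 → 3
read 'd': 3 → 3
read 'a': 3 → 3
read 'b': 3 → 3
read 'd': 3 → 3
read 'b': 3 → 3
End state 3 is accepting.

Yes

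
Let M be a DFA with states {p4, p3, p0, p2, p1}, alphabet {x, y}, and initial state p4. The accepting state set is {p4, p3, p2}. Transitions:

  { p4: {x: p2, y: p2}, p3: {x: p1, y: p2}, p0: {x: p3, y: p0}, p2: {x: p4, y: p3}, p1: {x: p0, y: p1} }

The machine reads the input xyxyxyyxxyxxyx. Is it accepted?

p4 → p2 → p3 → p1 → p1 → p0 → p0 → p0 → p3 → p1 → p1 → p0 → p3 → p2 → p4
End state p4 is accepting.

Yes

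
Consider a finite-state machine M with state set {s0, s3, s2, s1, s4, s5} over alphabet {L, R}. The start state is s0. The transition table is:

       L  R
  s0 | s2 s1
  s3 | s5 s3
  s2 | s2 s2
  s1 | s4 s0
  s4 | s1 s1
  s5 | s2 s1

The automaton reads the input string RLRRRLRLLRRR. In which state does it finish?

s0

s0 → s1 → s4 → s1 → s0 → s1 → s4 → s1 → s4 → s1 → s0 → s1 → s0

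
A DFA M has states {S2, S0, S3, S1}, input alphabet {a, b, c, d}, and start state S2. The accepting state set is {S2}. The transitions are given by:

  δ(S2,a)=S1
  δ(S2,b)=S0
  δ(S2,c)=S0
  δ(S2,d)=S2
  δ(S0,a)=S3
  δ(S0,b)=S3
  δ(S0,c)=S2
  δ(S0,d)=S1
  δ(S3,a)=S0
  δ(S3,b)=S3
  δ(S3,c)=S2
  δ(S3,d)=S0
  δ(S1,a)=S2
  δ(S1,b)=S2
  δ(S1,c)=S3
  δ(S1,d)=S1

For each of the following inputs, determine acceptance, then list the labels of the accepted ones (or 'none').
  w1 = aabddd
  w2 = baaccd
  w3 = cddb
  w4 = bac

w3, w4

w1: S2 → S1 → S2 → S0 → S1 → S1 → S1  → end S1, rejected
w2: S2 → S0 → S3 → S0 → S2 → S0 → S1  → end S1, rejected
w3: S2 → S0 → S1 → S1 → S2  → end S2, accepted
w4: S2 → S0 → S3 → S2  → end S2, accepted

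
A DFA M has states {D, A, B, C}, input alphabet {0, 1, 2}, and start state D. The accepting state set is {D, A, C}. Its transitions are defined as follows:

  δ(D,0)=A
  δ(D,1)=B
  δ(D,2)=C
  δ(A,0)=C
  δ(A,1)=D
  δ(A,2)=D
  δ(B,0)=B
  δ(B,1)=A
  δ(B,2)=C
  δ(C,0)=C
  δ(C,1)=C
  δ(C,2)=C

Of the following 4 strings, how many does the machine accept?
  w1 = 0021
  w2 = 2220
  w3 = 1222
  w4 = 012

4

w1:
  start at D
  read '0': D → A
  read '0': A → C
  read '2': C → C
  read '1': C → C
  end C, accepted
w2:
  start at D
  read '2': D → C
  read '2': C → C
  read '2': C → C
  read '0': C → C
  end C, accepted
w3:
  start at D
  read '1': D → B
  read '2': B → C
  read '2': C → C
  read '2': C → C
  end C, accepted
w4:
  start at D
  read '0': D → A
  read '1': A → D
  read '2': D → C
  end C, accepted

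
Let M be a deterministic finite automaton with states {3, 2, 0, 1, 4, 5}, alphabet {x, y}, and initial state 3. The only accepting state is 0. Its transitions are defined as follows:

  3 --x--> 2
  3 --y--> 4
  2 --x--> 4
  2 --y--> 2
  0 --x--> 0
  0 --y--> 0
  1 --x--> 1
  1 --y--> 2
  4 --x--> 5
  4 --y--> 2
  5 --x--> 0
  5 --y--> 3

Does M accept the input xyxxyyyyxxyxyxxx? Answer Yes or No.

Yes

3 → 2 → 2 → 4 → 5 → 3 → 4 → 2 → 2 → 4 → 5 → 3 → 2 → 2 → 4 → 5 → 0
End state 0 is accepting.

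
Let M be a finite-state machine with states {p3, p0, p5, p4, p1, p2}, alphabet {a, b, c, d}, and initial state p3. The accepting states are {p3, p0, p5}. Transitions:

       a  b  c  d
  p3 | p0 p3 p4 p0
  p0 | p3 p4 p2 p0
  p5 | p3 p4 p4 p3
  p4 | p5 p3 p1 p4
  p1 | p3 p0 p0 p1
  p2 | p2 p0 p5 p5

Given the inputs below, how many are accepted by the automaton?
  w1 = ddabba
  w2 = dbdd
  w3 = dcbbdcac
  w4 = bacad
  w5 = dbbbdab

3

w1: p3 → p0 → p0 → p3 → p3 → p3 → p0  → end p0, accepted
w2: p3 → p0 → p4 → p4 → p4  → end p4, rejected
w3: p3 → p0 → p2 → p0 → p4 → p4 → p1 → p3 → p4  → end p4, rejected
w4: p3 → p3 → p0 → p2 → p2 → p5  → end p5, accepted
w5: p3 → p0 → p4 → p3 → p3 → p0 → p3 → p3  → end p3, accepted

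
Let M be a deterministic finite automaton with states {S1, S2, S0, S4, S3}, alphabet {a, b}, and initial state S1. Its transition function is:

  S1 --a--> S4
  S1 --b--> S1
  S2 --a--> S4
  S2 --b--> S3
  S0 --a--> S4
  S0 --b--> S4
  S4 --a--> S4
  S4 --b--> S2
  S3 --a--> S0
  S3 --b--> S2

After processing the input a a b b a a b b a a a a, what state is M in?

S4

S1 → S4 → S4 → S2 → S3 → S0 → S4 → S2 → S3 → S0 → S4 → S4 → S4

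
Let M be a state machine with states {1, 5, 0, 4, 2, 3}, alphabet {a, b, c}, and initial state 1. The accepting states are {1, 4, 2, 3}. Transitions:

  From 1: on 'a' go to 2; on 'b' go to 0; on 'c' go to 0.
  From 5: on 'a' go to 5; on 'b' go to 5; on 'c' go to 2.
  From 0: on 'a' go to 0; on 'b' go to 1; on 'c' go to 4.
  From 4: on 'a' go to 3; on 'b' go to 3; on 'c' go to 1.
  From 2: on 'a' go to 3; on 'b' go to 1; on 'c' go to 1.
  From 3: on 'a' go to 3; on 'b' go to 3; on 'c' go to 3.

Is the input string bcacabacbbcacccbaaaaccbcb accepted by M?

Yes

Trace: 1 -b-> 0 -c-> 4 -a-> 3 -c-> 3 -a-> 3 -b-> 3 -a-> 3 -c-> 3 -b-> 3 -b-> 3 -c-> 3 -a-> 3 -c-> 3 -c-> 3 -c-> 3 -b-> 3 -a-> 3 -a-> 3 -a-> 3 -a-> 3 -c-> 3 -c-> 3 -b-> 3 -c-> 3 -b-> 3
End state 3 is accepting.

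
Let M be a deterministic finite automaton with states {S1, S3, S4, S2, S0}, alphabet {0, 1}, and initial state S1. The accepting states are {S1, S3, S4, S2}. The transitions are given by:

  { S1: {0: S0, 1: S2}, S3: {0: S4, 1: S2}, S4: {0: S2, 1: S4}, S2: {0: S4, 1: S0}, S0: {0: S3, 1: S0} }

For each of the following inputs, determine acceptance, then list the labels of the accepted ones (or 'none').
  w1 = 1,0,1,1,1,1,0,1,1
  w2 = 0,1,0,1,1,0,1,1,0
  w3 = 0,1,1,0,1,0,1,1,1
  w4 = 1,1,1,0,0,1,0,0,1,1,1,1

w2, w3, w4

w1: S1 → S2 → S4 → S4 → S4 → S4 → S4 → S2 → S0 → S0  → end S0, rejected
w2: S1 → S0 → S0 → S3 → S2 → S0 → S3 → S2 → S0 → S3  → end S3, accepted
w3: S1 → S0 → S0 → S0 → S3 → S2 → S4 → S4 → S4 → S4  → end S4, accepted
w4: S1 → S2 → S0 → S0 → S3 → S4 → S4 → S2 → S4 → S4 → S4 → S4 → S4  → end S4, accepted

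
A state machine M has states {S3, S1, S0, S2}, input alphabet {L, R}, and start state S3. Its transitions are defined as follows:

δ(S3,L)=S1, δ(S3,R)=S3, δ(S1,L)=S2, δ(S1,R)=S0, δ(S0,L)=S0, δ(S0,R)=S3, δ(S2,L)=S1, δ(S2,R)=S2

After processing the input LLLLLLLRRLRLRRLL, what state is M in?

S2

S3 → S1 → S2 → S1 → S2 → S1 → S2 → S1 → S0 → S3 → S1 → S0 → S0 → S3 → S3 → S1 → S2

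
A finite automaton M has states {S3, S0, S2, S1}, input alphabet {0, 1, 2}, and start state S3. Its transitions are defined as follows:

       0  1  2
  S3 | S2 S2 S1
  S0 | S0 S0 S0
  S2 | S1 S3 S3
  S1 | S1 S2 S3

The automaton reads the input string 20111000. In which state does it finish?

S1

start at S3
read '2': S3 → S1
read '0': S1 → S1
read '1': S1 → S2
read '1': S2 → S3
read '1': S3 → S2
read '0': S2 → S1
read '0': S1 → S1
read '0': S1 → S1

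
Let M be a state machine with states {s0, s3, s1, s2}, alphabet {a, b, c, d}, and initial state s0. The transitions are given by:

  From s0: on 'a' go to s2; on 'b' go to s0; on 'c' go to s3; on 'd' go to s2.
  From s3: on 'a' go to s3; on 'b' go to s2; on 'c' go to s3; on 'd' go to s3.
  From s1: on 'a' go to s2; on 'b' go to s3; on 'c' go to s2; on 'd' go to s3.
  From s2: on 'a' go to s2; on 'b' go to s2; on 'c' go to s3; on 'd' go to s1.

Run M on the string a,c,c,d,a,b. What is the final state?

s2

s0 → s2 → s3 → s3 → s3 → s3 → s2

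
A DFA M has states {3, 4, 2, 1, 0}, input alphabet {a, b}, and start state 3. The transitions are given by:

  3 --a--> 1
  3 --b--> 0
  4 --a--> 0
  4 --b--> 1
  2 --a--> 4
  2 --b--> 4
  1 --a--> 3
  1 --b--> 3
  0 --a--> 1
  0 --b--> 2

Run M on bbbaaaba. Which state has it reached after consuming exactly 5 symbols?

1

Trace: 3 -b-> 0 -b-> 2 -b-> 4 -a-> 0 -a-> 1
After 5 symbols: 1.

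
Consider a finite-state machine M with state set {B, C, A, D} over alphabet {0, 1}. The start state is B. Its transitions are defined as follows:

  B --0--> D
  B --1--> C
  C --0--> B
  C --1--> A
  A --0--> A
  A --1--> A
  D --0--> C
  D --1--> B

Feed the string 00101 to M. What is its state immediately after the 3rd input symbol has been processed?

A

Trace: B -0-> D -0-> C -1-> A
After 3 symbols: A.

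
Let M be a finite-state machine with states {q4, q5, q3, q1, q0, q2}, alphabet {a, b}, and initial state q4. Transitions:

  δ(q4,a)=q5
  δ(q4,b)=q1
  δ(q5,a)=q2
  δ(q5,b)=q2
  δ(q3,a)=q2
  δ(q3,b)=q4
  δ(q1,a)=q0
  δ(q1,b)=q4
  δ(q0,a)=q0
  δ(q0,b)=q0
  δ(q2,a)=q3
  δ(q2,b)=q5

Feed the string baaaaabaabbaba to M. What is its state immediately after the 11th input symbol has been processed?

q0

Trace: q4 -b-> q1 -a-> q0 -a-> q0 -a-> q0 -a-> q0 -a-> q0 -b-> q0 -a-> q0 -a-> q0 -b-> q0 -b-> q0
After 11 symbols: q0.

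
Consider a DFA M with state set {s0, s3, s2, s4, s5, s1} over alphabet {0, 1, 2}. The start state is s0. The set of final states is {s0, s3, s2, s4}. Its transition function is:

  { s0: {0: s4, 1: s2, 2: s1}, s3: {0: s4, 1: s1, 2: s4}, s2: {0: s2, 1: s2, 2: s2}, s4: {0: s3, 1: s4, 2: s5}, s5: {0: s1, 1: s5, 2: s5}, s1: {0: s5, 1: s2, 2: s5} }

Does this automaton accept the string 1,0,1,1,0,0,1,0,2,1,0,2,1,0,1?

Yes

start at s0
read '1': s0 → s2
read '0': s2 → s2
read '1': s2 → s2
read '1': s2 → s2
read '0': s2 → s2
read '0': s2 → s2
read '1': s2 → s2
read '0': s2 → s2
read '2': s2 → s2
read '1': s2 → s2
read '0': s2 → s2
read '2': s2 → s2
read '1': s2 → s2
read '0': s2 → s2
read '1': s2 → s2
End state s2 is accepting.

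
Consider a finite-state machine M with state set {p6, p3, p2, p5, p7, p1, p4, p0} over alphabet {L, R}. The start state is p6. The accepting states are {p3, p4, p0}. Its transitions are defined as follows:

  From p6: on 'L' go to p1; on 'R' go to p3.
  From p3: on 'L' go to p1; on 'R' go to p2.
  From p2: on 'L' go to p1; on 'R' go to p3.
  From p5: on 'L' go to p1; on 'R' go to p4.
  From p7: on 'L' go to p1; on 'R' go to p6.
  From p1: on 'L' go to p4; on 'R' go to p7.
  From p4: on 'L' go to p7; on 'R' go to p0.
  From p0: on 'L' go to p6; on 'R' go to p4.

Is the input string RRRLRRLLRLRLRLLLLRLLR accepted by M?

Yes

Trace: p6 -R-> p3 -R-> p2 -R-> p3 -L-> p1 -R-> p7 -R-> p6 -L-> p1 -L-> p4 -R-> p0 -L-> p6 -R-> p3 -L-> p1 -R-> p7 -L-> p1 -L-> p4 -L-> p7 -L-> p1 -R-> p7 -L-> p1 -L-> p4 -R-> p0
End state p0 is accepting.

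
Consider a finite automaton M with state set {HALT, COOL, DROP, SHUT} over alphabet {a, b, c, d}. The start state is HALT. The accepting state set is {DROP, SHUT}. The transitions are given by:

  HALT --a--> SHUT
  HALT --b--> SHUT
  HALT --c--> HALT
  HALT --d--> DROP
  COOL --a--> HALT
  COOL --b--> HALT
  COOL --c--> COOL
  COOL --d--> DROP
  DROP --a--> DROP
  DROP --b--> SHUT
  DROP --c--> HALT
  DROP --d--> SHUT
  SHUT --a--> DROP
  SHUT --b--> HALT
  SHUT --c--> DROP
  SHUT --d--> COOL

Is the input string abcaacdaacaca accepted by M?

Yes

start at HALT
read 'a': HALT → SHUT
read 'b': SHUT → HALT
read 'c': HALT → HALT
read 'a': HALT → SHUT
read 'a': SHUT → DROP
read 'c': DROP → HALT
read 'd': HALT → DROP
read 'a': DROP → DROP
read 'a': DROP → DROP
read 'c': DROP → HALT
read 'a': HALT → SHUT
read 'c': SHUT → DROP
read 'a': DROP → DROP
End state DROP is accepting.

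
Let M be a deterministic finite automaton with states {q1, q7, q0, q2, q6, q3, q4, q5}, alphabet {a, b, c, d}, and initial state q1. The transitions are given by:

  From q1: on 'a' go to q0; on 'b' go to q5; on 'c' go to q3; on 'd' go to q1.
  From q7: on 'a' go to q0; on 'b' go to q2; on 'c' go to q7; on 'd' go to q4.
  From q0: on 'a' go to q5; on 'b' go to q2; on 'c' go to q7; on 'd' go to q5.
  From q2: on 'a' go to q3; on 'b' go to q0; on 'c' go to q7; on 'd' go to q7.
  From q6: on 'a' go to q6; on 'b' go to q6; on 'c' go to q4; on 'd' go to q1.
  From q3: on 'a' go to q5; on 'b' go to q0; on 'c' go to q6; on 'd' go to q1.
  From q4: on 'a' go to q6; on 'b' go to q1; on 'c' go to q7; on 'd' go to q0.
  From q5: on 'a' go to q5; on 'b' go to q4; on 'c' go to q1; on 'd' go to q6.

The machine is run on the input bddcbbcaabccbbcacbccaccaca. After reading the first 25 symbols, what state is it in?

q7

Trace: q1 -b-> q5 -d-> q6 -d-> q1 -c-> q3 -b-> q0 -b-> q2 -c-> q7 -a-> q0 -a-> q5 -b-> q4 -c-> q7 -c-> q7 -b-> q2 -b-> q0 -c-> q7 -a-> q0 -c-> q7 -b-> q2 -c-> q7 -c-> q7 -a-> q0 -c-> q7 -c-> q7 -a-> q0 -c-> q7
After 25 symbols: q7.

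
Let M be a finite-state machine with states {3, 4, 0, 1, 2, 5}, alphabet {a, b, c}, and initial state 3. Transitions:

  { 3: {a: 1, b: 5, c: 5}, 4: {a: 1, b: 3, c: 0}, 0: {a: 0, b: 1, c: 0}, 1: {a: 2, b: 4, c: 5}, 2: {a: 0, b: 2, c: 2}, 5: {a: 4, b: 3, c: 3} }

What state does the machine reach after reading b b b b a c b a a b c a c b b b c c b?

5

Trace: 3 -b-> 5 -b-> 3 -b-> 5 -b-> 3 -a-> 1 -c-> 5 -b-> 3 -a-> 1 -a-> 2 -b-> 2 -c-> 2 -a-> 0 -c-> 0 -b-> 1 -b-> 4 -b-> 3 -c-> 5 -c-> 3 -b-> 5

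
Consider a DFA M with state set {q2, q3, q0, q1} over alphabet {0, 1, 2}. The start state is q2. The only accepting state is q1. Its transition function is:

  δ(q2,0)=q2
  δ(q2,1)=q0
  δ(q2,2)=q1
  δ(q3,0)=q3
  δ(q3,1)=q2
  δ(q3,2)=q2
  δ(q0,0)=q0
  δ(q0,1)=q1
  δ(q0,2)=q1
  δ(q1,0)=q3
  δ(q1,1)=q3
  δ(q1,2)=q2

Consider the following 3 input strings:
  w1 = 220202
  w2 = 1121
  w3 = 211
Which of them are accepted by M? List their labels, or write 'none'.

none

w1: Trace: q2 -2-> q1 -2-> q2 -0-> q2 -2-> q1 -0-> q3 -2-> q2  → end q2, rejected
w2: Trace: q2 -1-> q0 -1-> q1 -2-> q2 -1-> q0  → end q0, rejected
w3: Trace: q2 -2-> q1 -1-> q3 -1-> q2  → end q2, rejected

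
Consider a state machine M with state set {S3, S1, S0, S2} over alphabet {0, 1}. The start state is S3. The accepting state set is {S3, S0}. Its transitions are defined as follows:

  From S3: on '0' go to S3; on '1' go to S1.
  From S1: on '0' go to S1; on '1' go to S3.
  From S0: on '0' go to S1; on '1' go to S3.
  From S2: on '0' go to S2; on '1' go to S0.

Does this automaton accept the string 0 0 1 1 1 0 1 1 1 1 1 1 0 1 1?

No

Trace: S3 -0-> S3 -0-> S3 -1-> S1 -1-> S3 -1-> S1 -0-> S1 -1-> S3 -1-> S1 -1-> S3 -1-> S1 -1-> S3 -1-> S1 -0-> S1 -1-> S3 -1-> S1
End state S1 is not accepting.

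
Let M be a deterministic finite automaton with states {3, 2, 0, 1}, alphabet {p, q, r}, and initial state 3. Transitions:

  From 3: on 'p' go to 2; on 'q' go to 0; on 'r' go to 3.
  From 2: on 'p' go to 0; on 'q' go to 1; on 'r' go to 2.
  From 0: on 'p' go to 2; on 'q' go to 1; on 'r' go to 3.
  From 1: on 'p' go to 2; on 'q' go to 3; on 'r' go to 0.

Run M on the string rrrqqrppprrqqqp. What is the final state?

start at 3
read 'r': 3 → 3
read 'r': 3 → 3
read 'r': 3 → 3
read 'q': 3 → 0
read 'q': 0 → 1
read 'r': 1 → 0
read 'p': 0 → 2
read 'p': 2 → 0
read 'p': 0 → 2
read 'r': 2 → 2
read 'r': 2 → 2
read 'q': 2 → 1
read 'q': 1 → 3
read 'q': 3 → 0
read 'p': 0 → 2

2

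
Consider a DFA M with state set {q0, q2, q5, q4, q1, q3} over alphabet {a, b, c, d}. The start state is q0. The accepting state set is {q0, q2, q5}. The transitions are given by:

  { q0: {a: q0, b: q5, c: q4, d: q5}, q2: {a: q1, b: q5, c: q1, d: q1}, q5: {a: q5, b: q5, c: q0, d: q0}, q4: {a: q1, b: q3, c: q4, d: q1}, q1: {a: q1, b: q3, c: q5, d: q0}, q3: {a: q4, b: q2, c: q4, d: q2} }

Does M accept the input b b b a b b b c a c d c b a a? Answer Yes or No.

Yes

q0 → q5 → q5 → q5 → q5 → q5 → q5 → q5 → q0 → q0 → q4 → q1 → q5 → q5 → q5 → q5
End state q5 is accepting.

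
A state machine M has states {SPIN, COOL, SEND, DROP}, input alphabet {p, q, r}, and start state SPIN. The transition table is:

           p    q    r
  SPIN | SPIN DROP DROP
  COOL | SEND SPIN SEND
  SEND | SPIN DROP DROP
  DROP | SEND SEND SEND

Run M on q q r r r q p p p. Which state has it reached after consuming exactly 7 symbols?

SPIN

start at SPIN
read 'q': SPIN → DROP
read 'q': DROP → SEND
read 'r': SEND → DROP
read 'r': DROP → SEND
read 'r': SEND → DROP
read 'q': DROP → SEND
read 'p': SEND → SPIN
After 7 symbols: SPIN.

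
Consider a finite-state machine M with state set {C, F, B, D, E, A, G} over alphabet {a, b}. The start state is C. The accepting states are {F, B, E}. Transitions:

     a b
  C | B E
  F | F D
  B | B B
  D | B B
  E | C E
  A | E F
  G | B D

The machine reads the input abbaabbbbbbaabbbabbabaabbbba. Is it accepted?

Yes

C → B → B → B → B → B → B → B → B → B → B → B → B → B → B → B → B → B → B → B → B → B → B → B → B → B → B → B → B
End state B is accepting.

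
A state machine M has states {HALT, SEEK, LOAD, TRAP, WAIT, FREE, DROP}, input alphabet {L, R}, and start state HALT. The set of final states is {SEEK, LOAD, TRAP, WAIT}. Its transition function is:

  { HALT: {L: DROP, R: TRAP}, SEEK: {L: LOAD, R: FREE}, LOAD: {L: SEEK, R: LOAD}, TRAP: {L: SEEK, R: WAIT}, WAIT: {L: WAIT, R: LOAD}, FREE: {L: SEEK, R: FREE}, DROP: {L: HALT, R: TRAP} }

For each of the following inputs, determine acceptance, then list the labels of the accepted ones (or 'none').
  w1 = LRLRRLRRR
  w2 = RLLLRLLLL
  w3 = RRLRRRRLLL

w1: Trace: HALT -L-> DROP -R-> TRAP -L-> SEEK -R-> FREE -R-> FREE -L-> SEEK -R-> FREE -R-> FREE -R-> FREE  → end FREE, rejected
w2: Trace: HALT -R-> TRAP -L-> SEEK -L-> LOAD -L-> SEEK -R-> FREE -L-> SEEK -L-> LOAD -L-> SEEK -L-> LOAD  → end LOAD, accepted
w3: Trace: HALT -R-> TRAP -R-> WAIT -L-> WAIT -R-> LOAD -R-> LOAD -R-> LOAD -R-> LOAD -L-> SEEK -L-> LOAD -L-> SEEK  → end SEEK, accepted

w2, w3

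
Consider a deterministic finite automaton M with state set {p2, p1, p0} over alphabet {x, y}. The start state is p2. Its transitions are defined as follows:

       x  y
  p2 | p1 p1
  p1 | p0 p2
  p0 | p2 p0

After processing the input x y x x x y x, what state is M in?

p0

start at p2
read 'x': p2 → p1
read 'y': p1 → p2
read 'x': p2 → p1
read 'x': p1 → p0
read 'x': p0 → p2
read 'y': p2 → p1
read 'x': p1 → p0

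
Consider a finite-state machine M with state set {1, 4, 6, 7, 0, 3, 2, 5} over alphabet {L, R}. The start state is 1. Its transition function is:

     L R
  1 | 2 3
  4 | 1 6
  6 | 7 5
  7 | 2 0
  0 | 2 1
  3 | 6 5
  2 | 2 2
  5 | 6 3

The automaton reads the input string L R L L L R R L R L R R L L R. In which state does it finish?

2

Trace: 1 -L-> 2 -R-> 2 -L-> 2 -L-> 2 -L-> 2 -R-> 2 -R-> 2 -L-> 2 -R-> 2 -L-> 2 -R-> 2 -R-> 2 -L-> 2 -L-> 2 -R-> 2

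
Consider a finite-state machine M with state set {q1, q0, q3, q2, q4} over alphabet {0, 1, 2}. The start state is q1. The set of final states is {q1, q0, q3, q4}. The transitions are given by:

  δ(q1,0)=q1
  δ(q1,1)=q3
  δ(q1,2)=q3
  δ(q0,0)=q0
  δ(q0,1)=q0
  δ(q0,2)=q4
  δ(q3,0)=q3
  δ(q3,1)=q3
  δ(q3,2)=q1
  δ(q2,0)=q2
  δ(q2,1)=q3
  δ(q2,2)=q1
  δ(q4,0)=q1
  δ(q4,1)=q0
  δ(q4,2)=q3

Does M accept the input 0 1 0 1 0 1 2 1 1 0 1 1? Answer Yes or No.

Yes

Trace: q1 -0-> q1 -1-> q3 -0-> q3 -1-> q3 -0-> q3 -1-> q3 -2-> q1 -1-> q3 -1-> q3 -0-> q3 -1-> q3 -1-> q3
End state q3 is accepting.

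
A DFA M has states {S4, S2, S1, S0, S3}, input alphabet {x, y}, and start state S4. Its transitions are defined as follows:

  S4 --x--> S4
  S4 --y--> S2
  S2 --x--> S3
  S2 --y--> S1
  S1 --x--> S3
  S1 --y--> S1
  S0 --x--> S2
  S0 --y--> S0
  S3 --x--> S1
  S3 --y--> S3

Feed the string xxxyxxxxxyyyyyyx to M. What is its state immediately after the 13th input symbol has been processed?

S3

start at S4
read 'x': S4 → S4
read 'x': S4 → S4
read 'x': S4 → S4
read 'y': S4 → S2
read 'x': S2 → S3
read 'x': S3 → S1
read 'x': S1 → S3
read 'x': S3 → S1
read 'x': S1 → S3
read 'y': S3 → S3
read 'y': S3 → S3
read 'y': S3 → S3
read 'y': S3 → S3
After 13 symbols: S3.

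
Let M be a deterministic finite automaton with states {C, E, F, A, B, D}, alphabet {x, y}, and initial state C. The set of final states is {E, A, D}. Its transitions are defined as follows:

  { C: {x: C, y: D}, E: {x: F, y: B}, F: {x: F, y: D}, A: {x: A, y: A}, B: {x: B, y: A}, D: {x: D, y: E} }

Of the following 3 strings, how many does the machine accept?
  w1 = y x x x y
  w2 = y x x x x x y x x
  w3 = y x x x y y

1

w1: Trace: C -y-> D -x-> D -x-> D -x-> D -y-> E  → end E, accepted
w2: Trace: C -y-> D -x-> D -x-> D -x-> D -x-> D -x-> D -y-> E -x-> F -x-> F  → end F, rejected
w3: Trace: C -y-> D -x-> D -x-> D -x-> D -y-> E -y-> B  → end B, rejected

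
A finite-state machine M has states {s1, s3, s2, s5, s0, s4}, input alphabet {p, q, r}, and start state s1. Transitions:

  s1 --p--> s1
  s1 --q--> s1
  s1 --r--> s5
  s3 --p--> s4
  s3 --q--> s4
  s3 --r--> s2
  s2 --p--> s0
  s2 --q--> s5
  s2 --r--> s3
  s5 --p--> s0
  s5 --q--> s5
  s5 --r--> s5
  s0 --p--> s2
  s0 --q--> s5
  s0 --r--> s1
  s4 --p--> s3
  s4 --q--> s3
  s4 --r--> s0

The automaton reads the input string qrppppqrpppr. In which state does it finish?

s1 → s1 → s5 → s0 → s2 → s0 → s2 → s5 → s5 → s0 → s2 → s0 → s1

s1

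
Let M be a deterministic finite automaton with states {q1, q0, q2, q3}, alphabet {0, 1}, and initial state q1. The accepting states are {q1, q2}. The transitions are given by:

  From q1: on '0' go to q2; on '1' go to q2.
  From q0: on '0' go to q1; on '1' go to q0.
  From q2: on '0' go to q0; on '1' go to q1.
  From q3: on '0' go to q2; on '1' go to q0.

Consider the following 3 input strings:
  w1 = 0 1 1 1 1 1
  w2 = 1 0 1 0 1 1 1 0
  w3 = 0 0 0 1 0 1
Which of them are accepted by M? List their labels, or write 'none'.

w1: Trace: q1 -0-> q2 -1-> q1 -1-> q2 -1-> q1 -1-> q2 -1-> q1  → end q1, accepted
w2: Trace: q1 -1-> q2 -0-> q0 -1-> q0 -0-> q1 -1-> q2 -1-> q1 -1-> q2 -0-> q0  → end q0, rejected
w3: Trace: q1 -0-> q2 -0-> q0 -0-> q1 -1-> q2 -0-> q0 -1-> q0  → end q0, rejected

w1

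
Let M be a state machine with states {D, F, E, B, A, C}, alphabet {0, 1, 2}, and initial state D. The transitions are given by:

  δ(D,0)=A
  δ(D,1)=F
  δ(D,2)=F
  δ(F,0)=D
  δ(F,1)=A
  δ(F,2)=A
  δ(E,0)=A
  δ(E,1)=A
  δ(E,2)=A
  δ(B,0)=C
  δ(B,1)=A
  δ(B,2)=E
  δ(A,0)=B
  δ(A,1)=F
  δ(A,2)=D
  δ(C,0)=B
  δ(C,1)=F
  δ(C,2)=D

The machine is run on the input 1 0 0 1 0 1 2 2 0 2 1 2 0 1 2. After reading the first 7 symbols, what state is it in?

A

start at D
read '1': D → F
read '0': F → D
read '0': D → A
read '1': A → F
read '0': F → D
read '1': D → F
read '2': F → A
After 7 symbols: A.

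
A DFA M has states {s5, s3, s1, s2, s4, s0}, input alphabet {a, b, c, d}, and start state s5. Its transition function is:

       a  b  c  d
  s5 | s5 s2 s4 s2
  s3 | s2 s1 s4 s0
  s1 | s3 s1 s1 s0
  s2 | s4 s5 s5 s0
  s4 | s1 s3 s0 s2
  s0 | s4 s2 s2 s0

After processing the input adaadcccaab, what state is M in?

s5 → s5 → s2 → s4 → s1 → s0 → s2 → s5 → s4 → s1 → s3 → s1

s1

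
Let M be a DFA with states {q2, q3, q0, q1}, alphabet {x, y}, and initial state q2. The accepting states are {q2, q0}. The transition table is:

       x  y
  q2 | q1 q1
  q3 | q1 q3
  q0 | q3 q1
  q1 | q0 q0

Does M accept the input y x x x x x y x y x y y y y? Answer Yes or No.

No

q2 → q1 → q0 → q3 → q1 → q0 → q3 → q3 → q1 → q0 → q3 → q3 → q3 → q3 → q3
End state q3 is not accepting.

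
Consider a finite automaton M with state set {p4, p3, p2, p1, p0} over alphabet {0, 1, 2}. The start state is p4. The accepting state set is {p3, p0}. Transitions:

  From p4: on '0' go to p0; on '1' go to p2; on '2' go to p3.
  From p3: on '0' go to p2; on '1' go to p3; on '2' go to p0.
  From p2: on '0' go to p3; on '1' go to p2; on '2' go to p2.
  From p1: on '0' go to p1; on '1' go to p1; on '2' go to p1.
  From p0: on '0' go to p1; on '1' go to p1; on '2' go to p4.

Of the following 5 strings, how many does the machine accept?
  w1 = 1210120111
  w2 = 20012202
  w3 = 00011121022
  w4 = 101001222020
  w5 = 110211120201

w1:
  start at p4
  read '1': p4 → p2
  read '2': p2 → p2
  read '1': p2 → p2
  read '0': p2 → p3
  read '1': p3 → p3
  read '2': p3 → p0
  read '0': p0 → p1
  read '1': p1 → p1
  read '1': p1 → p1
  read '1': p1 → p1
  end p1, rejected
w2:
  start at p4
  read '2': p4 → p3
  read '0': p3 → p2
  read '0': p2 → p3
  read '1': p3 → p3
  read '2': p3 → p0
  read '2': p0 → p4
  read '0': p4 → p0
  read '2': p0 → p4
  end p4, rejected
w3:
  start at p4
  read '0': p4 → p0
  read '0': p0 → p1
  read '0': p1 → p1
  read '1': p1 → p1
  read '1': p1 → p1
  read '1': p1 → p1
  read '2': p1 → p1
  read '1': p1 → p1
  read '0': p1 → p1
  read '2': p1 → p1
  read '2': p1 → p1
  end p1, rejected
w4:
  start at p4
  read '1': p4 → p2
  read '0': p2 → p3
  read '1': p3 → p3
  read '0': p3 → p2
  read '0': p2 → p3
  read '1': p3 → p3
  read '2': p3 → p0
  read '2': p0 → p4
  read '2': p4 → p3
  read '0': p3 → p2
  read '2': p2 → p2
  read '0': p2 → p3
  end p3, accepted
w5:
  start at p4
  read '1': p4 → p2
  read '1': p2 → p2
  read '0': p2 → p3
  read '2': p3 → p0
  read '1': p0 → p1
  read '1': p1 → p1
  read '1': p1 → p1
  read '2': p1 → p1
  read '0': p1 → p1
  read '2': p1 → p1
  read '0': p1 → p1
  read '1': p1 → p1
  end p1, rejected

1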